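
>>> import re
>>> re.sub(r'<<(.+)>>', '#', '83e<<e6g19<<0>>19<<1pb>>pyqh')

Matches: at [3:24] → '<<e6g19<<0>>19<<1pb>>'.
Each match is replaced by '#'.

'83e#pyqh'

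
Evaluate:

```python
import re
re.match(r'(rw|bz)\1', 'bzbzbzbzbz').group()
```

After group 1 captures some text, `\1` only succeeds where that same text appears again.
With `match`, the pattern is implicitly anchored at the beginning.
The match spans [0:4] → 'bzbz'.
Captured: group 1 = 'bz'.

'bzbz'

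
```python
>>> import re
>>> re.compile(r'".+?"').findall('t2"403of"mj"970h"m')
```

['"403of"', '"970h"']

With the lazy modifier that quantifier settles for the fewest repetitions that let the rest of the pattern succeed (the atoms after it are unaffected and can still be greedy).
Scanning left to right: at [2:9] → '"403of"'; at [11:17] → '"970h"'.
No capturing groups, so `findall` returns the 2 full match strings.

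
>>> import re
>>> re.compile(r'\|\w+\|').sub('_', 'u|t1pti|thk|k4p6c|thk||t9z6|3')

`sub` substitutes '_' at each match site.

'u_thk_thk|_3'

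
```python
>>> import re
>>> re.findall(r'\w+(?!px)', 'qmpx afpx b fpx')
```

['qmpx', 'afpx', 'b', 'fpx']

`(?!…)`/`(?<!…)` only lets a position through if the neighbouring text does NOT match; no characters are consumed.
Scanning left to right: at [0:4] → 'qmpx'; at [5:9] → 'afpx'; at [10:11] → 'b'; at [12:15] → 'fpx'.
No capturing groups, so `findall` returns the 4 full match strings.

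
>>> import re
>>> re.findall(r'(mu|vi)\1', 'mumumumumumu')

`\1` has to match the exact text group 1 already captured.
Walking the string: at [0:4] match 'mumu', group 1 = 'mu'; at [4:8] match 'mumu', group 1 = 'mu'; at [8:12] match 'mumu', group 1 = 'mu'.
`findall` collects group 1 from each match (3 total).

['mu', 'mu', 'mu']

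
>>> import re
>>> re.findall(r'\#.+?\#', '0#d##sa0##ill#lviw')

['#d#', '#sa0#', '#ill#']

Walking the string: at [1:4] → '#d#'; at [4:9] → '#sa0#'; at [9:14] → '#ill#'.
`findall` yields the raw match text (3 of them) because the pattern has no groups.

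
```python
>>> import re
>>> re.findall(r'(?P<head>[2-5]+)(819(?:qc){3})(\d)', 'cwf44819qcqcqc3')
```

[('44', '819qcqcqc', '3')]

This matches one or more of a character in [2-5] (captured as 'head'); then the literal '819', then the literal 'qc' repeated 3 times (captured); then a digit (captured).
Scanning left to right: at [3:15] match '44819qcqcqc3', groups = ('44', '819qcqcqc', '3').
Multiple groups make `findall` return tuples — one 3-tuple for the one match.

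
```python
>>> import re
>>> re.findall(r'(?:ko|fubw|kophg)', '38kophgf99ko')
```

['ko', 'ko']

`|` is ordered: at each position the engine commits to the first alternative that works.
`findall` yields the raw match text (2 of them) because the pattern has no groups.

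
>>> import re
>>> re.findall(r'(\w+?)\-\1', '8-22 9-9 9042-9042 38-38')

['9', '9042', '38']

After group 1 captures some text, `\1` only succeeds where that same text appears again.
Walking the string: at [5:8] match '9-9', group 1 = '9'; at [9:18] match '9042-9042', group 1 = '9042'; at [19:24] match '38-38', group 1 = '38'.
Because there's exactly one group, `findall` drops the full match and keeps group 1 from each hit.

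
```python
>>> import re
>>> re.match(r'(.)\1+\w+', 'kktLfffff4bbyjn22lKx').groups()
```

The backreference `\1` re-matches whatever the first group consumed, character for character.
`match` is anchored at position 0; if the pattern doesn't fit there, it returns None.
The match spans [0:20] → 'kktLfffff4bbyjn22lKx'.
Captured: group 1 = 'k'.

('k',)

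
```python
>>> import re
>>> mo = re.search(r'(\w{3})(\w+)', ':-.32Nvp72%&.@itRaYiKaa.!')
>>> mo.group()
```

'32Nvp72'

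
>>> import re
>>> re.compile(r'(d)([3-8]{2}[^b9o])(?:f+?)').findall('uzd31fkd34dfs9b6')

[('d', '34d')]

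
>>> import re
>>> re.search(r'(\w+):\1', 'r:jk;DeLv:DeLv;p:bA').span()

(5, 14)

The backreference `\1` re-matches whatever the first group consumed, character for character.
The match spans [5:14] → 'DeLv:DeLv'.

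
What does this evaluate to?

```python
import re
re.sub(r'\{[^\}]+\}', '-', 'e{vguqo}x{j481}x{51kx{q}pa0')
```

Every occurrence is swapped for '-'.

'e-x-x-pa0'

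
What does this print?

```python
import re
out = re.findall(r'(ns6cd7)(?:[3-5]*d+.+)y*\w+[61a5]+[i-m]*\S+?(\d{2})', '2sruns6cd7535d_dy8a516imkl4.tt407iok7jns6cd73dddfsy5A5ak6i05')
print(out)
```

This matches the literal 'ns', then a literal '6', then the literal 'cd7' (captured); then zero or more of a character in [3-5], then one or more of a literal 'd', then one or more of any character (non-capturing group); then zero or more of a literal 'y', then one or more of a word character; then one or more of one of [61a5]; then zero or more of a character in [i-m], then one or more of a non-whitespace character (lazy); then exactly 2 of a digit (captured).
Matches: at [4:60] match 'ns6cd7535d_dy8a516imkl4.tt407iok7jns6cd73dddfsy5A5ak6i05', groups = ('ns6cd7', '05').
`findall` packs the 2 group values into a tuple for every match.

[('ns6cd7', '05')]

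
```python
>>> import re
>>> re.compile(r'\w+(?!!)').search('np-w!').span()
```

Because the assertion is negative and zero-width, positions next to the forbidden text are skipped.
The match spans [0:2] → 'np'.

(0, 2)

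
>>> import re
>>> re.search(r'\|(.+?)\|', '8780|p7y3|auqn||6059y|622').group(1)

The match spans [4:10] → '|p7y3|'.
Captured: group 1 = 'p7y3'.

'p7y3'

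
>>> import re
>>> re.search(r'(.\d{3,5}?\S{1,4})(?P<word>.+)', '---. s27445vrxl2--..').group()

's27445vrxl2--..'

The pattern matches any character, then 3 to 5 of a digit (lazy), then 1 to 4 of a non-whitespace character (captured); then one or more of any character (captured as 'word').
Unlike `match`, `search` isn't anchored — it looks for the pattern anywhere in the string.
The match spans [5:20] → 's27445vrxl2--..'.
Captured: group 1 = 's27445vr', group 2 = 'xl2--..'.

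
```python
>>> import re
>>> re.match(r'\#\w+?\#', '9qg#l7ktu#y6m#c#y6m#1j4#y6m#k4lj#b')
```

With `match`, the pattern is implicitly anchored at the beginning.
Here the pattern fails at index 0, so the call returns None.

None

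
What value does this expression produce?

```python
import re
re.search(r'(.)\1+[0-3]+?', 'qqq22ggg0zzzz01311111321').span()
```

After group 1 captures some text, `\1` only succeeds where that same text appears again.
The match spans [0:4] → 'qqq2'.

(0, 4)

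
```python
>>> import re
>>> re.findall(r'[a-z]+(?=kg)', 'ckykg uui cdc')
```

['cky']

Lookahead/lookbehind check context without consuming it, so the matched span excludes the asserted characters.
Walking the string: at [0:3] → 'cky'.
`findall` yields the raw match text (1 of them) because the pattern has no groups.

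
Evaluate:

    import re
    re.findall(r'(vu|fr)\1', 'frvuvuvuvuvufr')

['vu', 'vu']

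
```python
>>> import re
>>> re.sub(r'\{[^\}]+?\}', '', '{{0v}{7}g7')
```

Matches: at [0:5] → '{{0v}'; at [5:8] → '{7}'.
Every occurrence is swapped for ''.

'g7'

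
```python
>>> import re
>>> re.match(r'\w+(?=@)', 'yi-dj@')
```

None

Because the assertion is zero-width, the text it checks is not consumed and won't appear in the result.
`re.match` won't scan ahead — the pattern has to work from the very first character.
Here position 0 doesn't satisfy it, so the call returns None.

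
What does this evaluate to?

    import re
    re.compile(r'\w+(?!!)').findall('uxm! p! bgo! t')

['ux', 'bg', 't']

Because the assertion is negative and zero-width, positions next to the forbidden text are skipped.
Matches: at [0:2] → 'ux'; at [8:10] → 'bg'; at [13:14] → 't'.
Since nothing is captured, `findall` lists the 3 matched substrings directly.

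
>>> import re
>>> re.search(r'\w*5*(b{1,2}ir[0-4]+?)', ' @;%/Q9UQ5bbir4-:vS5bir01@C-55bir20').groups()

The match spans [5:15] → 'Q9UQ5bbir4'.
Captured: group 1 = 'bir4'.

('bir4',)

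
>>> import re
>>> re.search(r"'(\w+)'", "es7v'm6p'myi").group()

`re.search` scans for the first position where the pattern succeeds.
The match spans [4:9] → "'m6p'".
Captured: group 1 = 'm6p'.

"'m6p'"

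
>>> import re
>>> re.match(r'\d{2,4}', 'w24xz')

None

`re.match` won't scan ahead — the pattern has to work from the very first character.
Here position 0 doesn't satisfy it, so the call returns None.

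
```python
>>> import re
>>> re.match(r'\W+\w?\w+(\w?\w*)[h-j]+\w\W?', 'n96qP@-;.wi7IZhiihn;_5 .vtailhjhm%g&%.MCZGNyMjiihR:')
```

None

The pattern matches one or more of a non-word character, then optionally a word character, then one or more of a word character; then optionally a word character, then zero or more of a word character (captured); then one or more of a character in [h-j]; then a word character, then optionally a non-word character.
With `match`, the pattern is implicitly anchored at the beginning.
Here position 0 doesn't satisfy it, so the call returns None.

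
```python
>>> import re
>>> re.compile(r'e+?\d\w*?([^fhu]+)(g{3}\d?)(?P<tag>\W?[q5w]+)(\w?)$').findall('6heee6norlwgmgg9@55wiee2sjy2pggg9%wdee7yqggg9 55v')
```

Pattern: one or more of the literal 'e' (lazy), then a digit, then zero or more of a word character (lazy); then one or more of any character except [fhu] (captured); then exactly 3 of the literal 'g', then optionally a digit (captured); then optionally a non-word character, then one or more of one of [q5w] (captured as 'tag'); then optionally a word character (captured); then anchored at the end.
Scanning left to right: at [2:49] match 'eee6norlwgmgg9@55wiee2sjy2pggg9%wdee7yqggg9 55v', groups = ('norlwgmgg9@55wiee2sjy2pggg9%wdee7yq', 'ggg9', ' 55', 'v').
`findall` packs the 4 group values into a tuple for every match.

[('norlwgmgg9@55wiee2sjy2pggg9%wdee7yq', 'ggg9', ' 55', 'v')]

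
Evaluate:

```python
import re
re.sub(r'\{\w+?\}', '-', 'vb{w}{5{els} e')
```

Every occurrence is swapped for '-'.

'vb-{5- e'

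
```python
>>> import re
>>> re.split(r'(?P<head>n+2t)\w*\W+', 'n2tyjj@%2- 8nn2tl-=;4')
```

['', 'n2t', '2- 8', 'nn2t', '4']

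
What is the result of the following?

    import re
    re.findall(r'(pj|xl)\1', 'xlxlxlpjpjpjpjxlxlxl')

['xl', 'pj', 'pj', 'xl']

A backreference is literal: `\1` must see the identical characters the first group matched.
Scanning left to right: at [0:4] match 'xlxl', group 1 = 'xl'; at [6:10] match 'pjpj', group 1 = 'pj'; at [10:14] match 'pjpj', group 1 = 'pj'; at [14:18] match 'xlxl', group 1 = 'xl'.
With a single group, `findall` returns only what that group captured — 4 items.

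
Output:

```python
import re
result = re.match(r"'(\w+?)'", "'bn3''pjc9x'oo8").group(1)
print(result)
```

The match spans [0:5] → "'bn3'".
Captured: group 1 = 'bn3'.

bn3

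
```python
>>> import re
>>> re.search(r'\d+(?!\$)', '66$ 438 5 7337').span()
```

A negative assertion filters positions out without eating any characters.
`search` walks the string left to right and returns the first match it finds.
The match spans [0:1] → '6'.

(0, 1)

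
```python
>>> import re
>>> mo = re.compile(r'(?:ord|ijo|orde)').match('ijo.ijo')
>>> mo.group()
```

'ijo'

`re.match` won't scan ahead — the pattern has to work from the very first character.
The match spans [0:3] → 'ijo'.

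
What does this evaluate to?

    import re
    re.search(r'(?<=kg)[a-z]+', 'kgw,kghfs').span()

(2, 3)

The positive lookaround only admits positions where the adjacent text matches; those characters stay outside the span.
`re.search` scans for the first position where the pattern succeeds.
The match spans [2:3] → 'w'.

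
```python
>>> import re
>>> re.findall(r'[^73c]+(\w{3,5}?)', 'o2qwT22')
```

['T22']

The pattern matches one or more of any character except [73c]; then 3 to 5 of a word character (lazy) (captured).
Because there's exactly one group, `findall` drops the full match and keeps group 1 from the one hit.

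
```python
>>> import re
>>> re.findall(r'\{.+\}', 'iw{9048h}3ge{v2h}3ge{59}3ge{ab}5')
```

['{9048h}3ge{v2h}3ge{59}3ge{ab}']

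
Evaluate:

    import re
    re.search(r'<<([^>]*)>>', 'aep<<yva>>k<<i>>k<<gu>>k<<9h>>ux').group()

Unlike `match`, `search` isn't anchored — it looks for the pattern anywhere in the string.
The match spans [3:10] → '<<yva>>'.
Captured: group 1 = 'yva'.

'<<yva>>'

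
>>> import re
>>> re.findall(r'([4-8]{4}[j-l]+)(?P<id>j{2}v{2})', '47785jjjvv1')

This matches exactly 4 of a character in [4-8], then one or more of a character in [j-l] (captured); then exactly 2 of a literal 'j', then exactly 2 of the literal 'v' (captured as 'id').
Multiple groups make `findall` return tuples — one 2-tuple for the one match.

[('7785j', 'jjvv')]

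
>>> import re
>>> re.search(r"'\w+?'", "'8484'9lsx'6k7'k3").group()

"'8484'"

The match spans [0:6] → "'8484'".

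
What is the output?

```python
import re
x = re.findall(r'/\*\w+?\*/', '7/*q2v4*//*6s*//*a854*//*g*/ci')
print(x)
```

['/*q2v4*/', '/*6s*/', '/*a854*/', '/*g*/']

Since nothing is captured, `findall` lists the 4 matched substrings directly.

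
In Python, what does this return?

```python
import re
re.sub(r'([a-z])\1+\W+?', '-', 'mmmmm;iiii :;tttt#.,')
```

'--:;-.,'

The backreference `\1` re-matches whatever the first group consumed, character for character.
Matches: at [0:6] → 'mmmmm;'; at [6:11] → 'iiii '; at [13:18] → 'tttt#'.
`sub` substitutes '-' at each match site.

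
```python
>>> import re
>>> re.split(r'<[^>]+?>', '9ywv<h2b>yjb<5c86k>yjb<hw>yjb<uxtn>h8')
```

Matches to split on: at [4:9] → '<h2b>'; at [12:19] → '<5c86k>'; at [22:26] → '<hw>'; at [29:35] → '<uxtn>'.
The string is cut at each match, leaving 5 pieces.

['9ywv', 'yjb', 'yjb', 'yjb', 'h8']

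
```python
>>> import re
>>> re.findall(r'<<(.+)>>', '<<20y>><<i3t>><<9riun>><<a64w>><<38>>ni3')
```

Walking the string: at [0:37] match '<<20y>><<i3t>><<9riun>><<a64w>><<38>>', group 1 = '20y>><<i3t>><<9riun>><<a64w>><<38'.
One capturing group, so `findall` returns just the captured substring from the one match — 1 in all.

['20y>><<i3t>><<9riun>><<a64w>><<38']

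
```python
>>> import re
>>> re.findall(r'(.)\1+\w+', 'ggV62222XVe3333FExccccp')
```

`\1` has to match the exact text group 1 already captured.
Because there's exactly one group, `findall` drops the full match and keeps group 1 from the one hit.

['g']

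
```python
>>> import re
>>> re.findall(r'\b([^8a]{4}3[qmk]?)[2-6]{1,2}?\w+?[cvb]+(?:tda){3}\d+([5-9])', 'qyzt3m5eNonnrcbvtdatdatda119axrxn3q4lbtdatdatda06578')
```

[('qyzt3m', '9')]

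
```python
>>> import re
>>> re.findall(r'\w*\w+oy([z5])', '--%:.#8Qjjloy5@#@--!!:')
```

['5']

This matches zero or more of a word character, then one or more of a word character, then the literal 'oy'; then one of [z5] (captured).
Matches: at [6:14] match '8Qjjloy5', group 1 = '5'.
One capturing group, so `findall` returns just the captured substring from the one match — 1 in all.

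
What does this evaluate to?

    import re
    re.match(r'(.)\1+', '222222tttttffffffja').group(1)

`\1` has to match the exact text group 1 already captured.
`re.match` won't scan ahead — the pattern has to work from the very first character.
The match spans [0:6] → '222222'.
Captured: group 1 = '2'.

'2'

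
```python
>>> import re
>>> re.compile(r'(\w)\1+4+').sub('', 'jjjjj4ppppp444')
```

`\1` is not a pattern — it's the concrete string captured by group 1, re-applied verbatim.
Matches: at [0:6] → 'jjjjj4'; at [6:14] → 'ppppp444'.
`sub` substitutes '' at each match site.

''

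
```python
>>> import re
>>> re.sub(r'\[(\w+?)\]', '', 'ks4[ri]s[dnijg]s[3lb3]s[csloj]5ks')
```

Every occurrence is swapped for ''.

'ks4sss5ks'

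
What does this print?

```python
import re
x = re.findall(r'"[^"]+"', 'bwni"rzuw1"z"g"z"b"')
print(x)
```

Scanning left to right: at [4:11] → '"rzuw1"'; at [12:15] → '"g"'; at [16:19] → '"b"'.
With no groups in the pattern, `findall` gives back each whole match — 3 here.

['"rzuw1"', '"g"', '"b"']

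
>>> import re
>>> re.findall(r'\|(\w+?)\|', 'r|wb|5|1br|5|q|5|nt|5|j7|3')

['wb', '1br', 'q', 'nt', 'j7']

Matches: at [1:5] match '|wb|', group 1 = 'wb'; at [6:11] match '|1br|', group 1 = '1br'; at [12:15] match '|q|', group 1 = 'q'; at [16:20] match '|nt|', group 1 = 'nt'; at [21:25] match '|j7|', group 1 = 'j7'.
One capturing group, so `findall` returns just the captured substring from each match — 5 in all.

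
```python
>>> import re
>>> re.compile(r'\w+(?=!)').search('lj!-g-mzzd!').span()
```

(0, 2)

The lookaround is zero-width — it requires the adjacent text to match without consuming it, so the asserted text isn't part of the match.
`search` walks the string left to right and returns the first match it finds.
The match spans [0:2] → 'lj'.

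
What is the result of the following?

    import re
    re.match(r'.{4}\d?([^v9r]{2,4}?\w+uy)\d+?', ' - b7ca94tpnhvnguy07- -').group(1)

The match spans [0:19] → ' - b7ca94tpnhvnguy0'.
Captured: group 1 = 'ca94tpnhvnguy'.

'ca94tpnhvnguy'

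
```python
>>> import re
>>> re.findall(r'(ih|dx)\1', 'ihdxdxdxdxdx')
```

['dx', 'dx']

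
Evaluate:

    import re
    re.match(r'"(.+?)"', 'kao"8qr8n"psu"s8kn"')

`re.match` won't scan ahead — the pattern has to work from the very first character.
Here the string doesn't start with a match, so the call returns None.

None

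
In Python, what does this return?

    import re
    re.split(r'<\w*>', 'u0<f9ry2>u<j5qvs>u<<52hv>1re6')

['u0', 'u', 'u<', '1re6']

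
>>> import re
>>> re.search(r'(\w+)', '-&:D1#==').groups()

('D1',)

This matches one or more of a word character (captured).
`search` walks the string left to right and returns the first match it finds.
The match spans [3:5] → 'D1'.
Captured: group 1 = 'D1'.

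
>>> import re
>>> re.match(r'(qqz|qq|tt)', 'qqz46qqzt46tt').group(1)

'qqz'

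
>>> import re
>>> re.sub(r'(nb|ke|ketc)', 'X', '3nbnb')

'3XX'

`sub` substitutes 'X' at each match site.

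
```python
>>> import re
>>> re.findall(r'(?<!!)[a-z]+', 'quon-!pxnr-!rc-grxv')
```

The negative lookahead/lookbehind blocks any match where the forbidden context is present.
Matches: at [0:4] → 'quon'; at [7:10] → 'xnr'; at [13:14] → 'c'; at [15:19] → 'grxv'.
With no groups in the pattern, `findall` gives back each whole match — 4 here.

['quon', 'xnr', 'c', 'grxv']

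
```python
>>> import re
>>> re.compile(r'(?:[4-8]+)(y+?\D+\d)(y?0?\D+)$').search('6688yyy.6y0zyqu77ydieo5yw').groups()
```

Pattern: one or more of a character in [4-8] (non-capturing group); then one or more of the literal 'y' (lazy), then one or more of a non-digit, then a digit (captured); then optionally the literal 'y', then optionally the literal '0', then one or more of a non-digit (captured); then anchored at the end.
`re.search` tries every starting position until one works.
The match spans [15:25] → '77ydieo5yw'.
Captured: group 1 = 'ydieo5', group 2 = 'yw'.

('ydieo5', 'yw')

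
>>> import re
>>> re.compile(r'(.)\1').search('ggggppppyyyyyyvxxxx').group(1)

The match spans [0:2] → 'gg'.
Captured: group 1 = 'g'.

'g'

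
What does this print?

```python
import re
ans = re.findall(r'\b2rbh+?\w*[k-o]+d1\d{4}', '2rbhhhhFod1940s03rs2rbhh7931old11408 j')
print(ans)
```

['2rbhhhhFod1940s03rs2rbhh7931old11408']

This matches a word boundary (`\b`, zero-width); then the literal '2rb', then one or more of the literal 'h' (lazy), then zero or more of a word character; then one or more of a character in [k-o], then the literal 'd1', then exactly 4 of a digit.
Since nothing is captured, `findall` lists the 1 matched substring directly.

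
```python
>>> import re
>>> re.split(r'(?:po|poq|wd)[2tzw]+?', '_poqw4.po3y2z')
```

Matches to split on: at [1:5] → 'poqw'.
The string is cut at each match, leaving 2 pieces.

['_', '4.po3y2z']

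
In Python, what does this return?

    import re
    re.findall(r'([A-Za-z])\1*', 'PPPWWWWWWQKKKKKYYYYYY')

['P', 'W', 'Q', 'K', 'Y']

After group 1 captures some text, `\1` only succeeds where that same text appears again.
Walking the string: at [0:3] match 'PPP', group 1 = 'P'; at [3:9] match 'WWWWWW', group 1 = 'W'; at [9:10] match 'Q', group 1 = 'Q'; at [10:15] match 'KKKKK', group 1 = 'K'; at [15:21] match 'YYYYYY', group 1 = 'Y'.
One capturing group, so `findall` returns just the captured substring from each match — 5 in all.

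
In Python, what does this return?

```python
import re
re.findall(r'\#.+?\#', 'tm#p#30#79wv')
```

['#p#']

Because the quantifier is non-greedy, it stops expanding at the earliest point where the rest of the pattern can succeed.
Matches: at [2:5] → '#p#'.
With no groups in the pattern, `findall` gives back each whole match — 1 here.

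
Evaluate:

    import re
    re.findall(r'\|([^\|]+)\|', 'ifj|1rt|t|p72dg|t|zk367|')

['1rt', 'p72dg', 'zk367']

Scanning left to right: at [3:8] match '|1rt|', group 1 = '1rt'; at [9:16] match '|p72dg|', group 1 = 'p72dg'; at [17:24] match '|zk367|', group 1 = 'zk367'.
With a single group, `findall` returns only what that group captured — 3 items.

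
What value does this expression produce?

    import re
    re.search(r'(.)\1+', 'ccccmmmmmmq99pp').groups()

The match spans [0:4] → 'cccc'.
Captured: group 1 = 'c'.

('c',)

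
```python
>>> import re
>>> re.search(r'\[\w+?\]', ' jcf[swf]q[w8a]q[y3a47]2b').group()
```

'[swf]'

Unlike `match`, `search` isn't anchored — it looks for the pattern anywhere in the string.
The match spans [4:9] → '[swf]'.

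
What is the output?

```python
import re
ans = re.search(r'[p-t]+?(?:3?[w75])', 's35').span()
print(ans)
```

Pattern: one or more of a character in [p-t] (lazy); then optionally the literal '3', then one of [w75] (non-capturing group).
Unlike `match`, `search` isn't anchored — it looks for the pattern anywhere in the string.
The match spans [0:3] → 's35'.

(0, 3)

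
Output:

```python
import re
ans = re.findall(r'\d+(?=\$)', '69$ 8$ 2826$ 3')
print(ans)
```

The positive lookaround only admits positions where the adjacent text matches; those characters stay outside the span.
Matches: at [0:2] → '69'; at [4:5] → '8'; at [7:11] → '2826'.
No capturing groups, so `findall` returns the 3 full match strings.

['69', '8', '2826']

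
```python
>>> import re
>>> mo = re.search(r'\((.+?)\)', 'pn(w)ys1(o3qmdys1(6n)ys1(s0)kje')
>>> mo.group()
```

'(w)'

Lazy quantifiers expand one character at a time until the remainder of the pattern can match.
`search` walks the string left to right and returns the first match it finds.
The match spans [2:5] → '(w)'.
Captured: group 1 = 'w'.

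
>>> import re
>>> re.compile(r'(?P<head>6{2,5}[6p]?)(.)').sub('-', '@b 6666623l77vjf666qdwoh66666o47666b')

'@b -3l77vjf-dwoh-47-'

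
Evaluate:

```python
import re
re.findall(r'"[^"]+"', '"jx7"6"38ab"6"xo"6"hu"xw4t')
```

['"jx7"', '"38ab"', '"xo"', '"hu"']

No capturing groups, so `findall` returns the 4 full match strings.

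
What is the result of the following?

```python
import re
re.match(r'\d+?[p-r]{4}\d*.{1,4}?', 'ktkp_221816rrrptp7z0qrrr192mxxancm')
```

This matches one or more of a digit (lazy), then exactly 4 of a character in [p-r], then zero or more of a digit; then 1 to 4 of any character (lazy).
`re.match` only tries the pattern at the start of the string.
Here the pattern fails at index 0, so the call returns None.

None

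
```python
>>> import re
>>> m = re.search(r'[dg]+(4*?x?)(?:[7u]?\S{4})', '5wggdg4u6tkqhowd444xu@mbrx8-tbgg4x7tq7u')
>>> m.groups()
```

('',)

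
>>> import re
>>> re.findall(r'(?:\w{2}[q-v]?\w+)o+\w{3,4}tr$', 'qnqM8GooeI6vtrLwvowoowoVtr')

The pattern matches exactly 2 of a word character, then optionally a character in [q-v], then one or more of a word character (non-capturing group); then one or more of a literal 'o', then 3 to 4 of a word character, then the literal 'tr'; then anchored at the end.
Scanning left to right: at [0:26] → 'qnqM8GooeI6vtrLwvowoowoVtr'.
Since nothing is captured, `findall` lists the 1 matched substring directly.

['qnqM8GooeI6vtrLwvowoowoVtr']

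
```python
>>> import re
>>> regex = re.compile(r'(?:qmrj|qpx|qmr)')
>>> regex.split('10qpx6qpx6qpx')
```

Matches to split on: at [2:5] → 'qpx'; at [6:9] → 'qpx'; at [10:13] → 'qpx'.
Splitting on the pattern gives 4 pieces.

['10', '6', '6', '']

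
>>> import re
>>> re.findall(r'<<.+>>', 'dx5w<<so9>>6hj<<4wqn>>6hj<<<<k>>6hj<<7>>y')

With no groups in the pattern, `findall` gives back each whole match — 1 here.

['<<so9>>6hj<<4wqn>>6hj<<<<k>>6hj<<7>>']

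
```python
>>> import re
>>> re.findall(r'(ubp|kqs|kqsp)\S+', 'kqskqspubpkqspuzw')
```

With a single group, `findall` returns only what that group captured — 1 item.

['kqs']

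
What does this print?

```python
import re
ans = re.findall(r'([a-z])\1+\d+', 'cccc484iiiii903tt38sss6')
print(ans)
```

['c', 'i', 't', 's']

`\1` is not a pattern — it's the concrete string captured by group 1, re-applied verbatim.
Because there's exactly one group, `findall` drops the full match and keeps group 1 from each hit.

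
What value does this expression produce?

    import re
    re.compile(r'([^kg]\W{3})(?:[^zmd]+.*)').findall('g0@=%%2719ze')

['0@=%']

Pattern: any character except [kg], then exactly 3 of a non-word character (captured); then one or more of any character except [zmd], then zero or more of any character (non-capturing group).
Matches: at [1:12] match '0@=%%2719ze', group 1 = '0@=%'.
One capturing group, so `findall` returns just the captured substring from the one match — 1 in all.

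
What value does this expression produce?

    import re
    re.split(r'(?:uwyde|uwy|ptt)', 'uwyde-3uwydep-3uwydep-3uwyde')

['', '-3', 'p-3', 'p-3', '']

Alternation isn't longest-match — the leftmost alternative that fits at this position is chosen.
Matches to split on: at [0:5] → 'uwyde'; at [7:12] → 'uwyde'; at [15:20] → 'uwyde'; at [23:28] → 'uwyde'.
Each match becomes a cut point; 5 segments remain.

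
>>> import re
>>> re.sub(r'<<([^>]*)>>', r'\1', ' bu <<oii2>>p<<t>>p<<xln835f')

`\1` in the replacement pulls in group 1's text for each match.

' bu oii2ptp<<xln835f'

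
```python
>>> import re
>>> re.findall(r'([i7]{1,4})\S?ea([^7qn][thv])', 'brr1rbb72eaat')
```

Pattern: 1 to 4 of one of [i7] (captured); then optionally a non-whitespace character, then the literal 'ea'; then any character except [7qn], then one of [thv] (captured).
Scanning left to right: at [7:13] match '72eaat', groups = ('7', 'at').
2 groups means the one result is a tuple of 2 captured strings — 1 here.

[('7', 'at')]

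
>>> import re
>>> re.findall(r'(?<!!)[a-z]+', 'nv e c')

['nv', 'e', 'c']

The negative lookahead/lookbehind blocks any match where the forbidden context is present.
Matches: at [0:2] → 'nv'; at [3:4] → 'e'; at [5:6] → 'c'.
No capturing groups, so `findall` returns the 3 full match strings.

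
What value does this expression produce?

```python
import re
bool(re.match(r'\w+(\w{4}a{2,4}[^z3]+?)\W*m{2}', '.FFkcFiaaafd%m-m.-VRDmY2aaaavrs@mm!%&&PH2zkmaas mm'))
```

With `match`, the pattern is implicitly anchored at the beginning.
Here position 0 doesn't satisfy it, so the call returns None, and `bool(None)` is False.

False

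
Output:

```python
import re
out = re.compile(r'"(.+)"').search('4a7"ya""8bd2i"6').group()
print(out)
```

`re.search` tries every starting position until one works.
The match spans [3:14] → '"ya""8bd2i"'.
Captured: group 1 = 'ya""8bd2i'.

"ya""8bd2i"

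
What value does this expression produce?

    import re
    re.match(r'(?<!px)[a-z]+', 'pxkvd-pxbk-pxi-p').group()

The negative lookahead/lookbehind blocks any match where the forbidden context is present.
With `match`, the pattern is implicitly anchored at the beginning.
The match spans [0:5] → 'pxkvd'.

'pxkvd'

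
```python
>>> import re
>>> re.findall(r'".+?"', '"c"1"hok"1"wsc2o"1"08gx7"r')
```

['"c"', '"hok"', '"wsc2o"', '"08gx7"']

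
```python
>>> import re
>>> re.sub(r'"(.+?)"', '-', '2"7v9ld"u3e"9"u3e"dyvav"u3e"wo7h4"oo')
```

'2-u3e-u3e-u3e-oo'

With the lazy modifier that quantifier settles for the fewest repetitions that let the rest of the pattern succeed (the atoms after it are unaffected and can still be greedy).
`sub` substitutes '-' at each match site.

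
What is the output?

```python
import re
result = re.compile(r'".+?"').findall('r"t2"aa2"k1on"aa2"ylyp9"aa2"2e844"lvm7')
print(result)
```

['"t2"', '"k1on"', '"ylyp9"', '"2e844"']

No capturing groups, so `findall` returns the 4 full match strings.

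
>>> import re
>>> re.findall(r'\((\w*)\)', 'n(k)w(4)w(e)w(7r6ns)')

['k', '4', 'e', '7r6ns']

Scanning left to right: at [1:4] match '(k)', group 1 = 'k'; at [5:8] match '(4)', group 1 = '4'; at [9:12] match '(e)', group 1 = 'e'; at [13:20] match '(7r6ns)', group 1 = '7r6ns'.
One capturing group, so `findall` returns just the captured substring from each match — 4 in all.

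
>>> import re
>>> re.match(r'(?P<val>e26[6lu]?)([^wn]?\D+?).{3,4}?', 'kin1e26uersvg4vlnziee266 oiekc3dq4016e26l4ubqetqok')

None

`re.match` won't scan ahead — the pattern has to work from the very first character.
Here the pattern fails at index 0, so the call returns None.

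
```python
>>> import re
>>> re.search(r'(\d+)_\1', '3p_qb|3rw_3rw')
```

None

After group 1 captures some text, `\1` only succeeds where that same text appears again.
`re.search` scans for the first position where the pattern succeeds.
Here no position works, so the call returns None.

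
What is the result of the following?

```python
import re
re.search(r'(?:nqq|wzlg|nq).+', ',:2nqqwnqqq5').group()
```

'nqqwnqqq5'

The match spans [3:12] → 'nqqwnqqq5'.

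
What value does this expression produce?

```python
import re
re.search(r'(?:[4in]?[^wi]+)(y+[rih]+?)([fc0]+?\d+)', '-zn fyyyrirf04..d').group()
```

The match spans [0:14] → '-zn fyyyrirf04'.

'-zn fyyyrirf04'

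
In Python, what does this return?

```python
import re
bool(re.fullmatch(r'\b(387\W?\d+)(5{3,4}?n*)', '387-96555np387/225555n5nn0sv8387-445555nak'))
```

False

This matches a word boundary (`\b`, zero-width); then the literal '387', then optionally a non-word character, then one or more of a digit (captured); then 3 to 4 of a literal '5' (lazy), then zero or more of a literal 'n' (captured).
`re.fullmatch` requires the pattern to consume the entire string.
Here there's no way to consume every character, so the call returns None, and `bool(None)` is False.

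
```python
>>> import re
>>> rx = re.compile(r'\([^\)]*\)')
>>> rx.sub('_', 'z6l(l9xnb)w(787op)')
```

'z6l_w_'

Every occurrence is swapped for '_'.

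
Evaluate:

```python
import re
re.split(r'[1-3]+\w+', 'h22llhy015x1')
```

['h', '']

The pattern matches one or more of a character in [1-3]; then one or more of a word character.
Matches to split on: at [1:12] → '22llhy015x1'.
Each match becomes a cut point; 2 segments remain.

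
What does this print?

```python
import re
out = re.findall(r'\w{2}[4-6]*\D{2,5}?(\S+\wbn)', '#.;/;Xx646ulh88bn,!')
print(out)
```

['h88bn']

The pattern matches exactly 2 of a word character, then zero or more of a character in [4-6], then 2 to 5 of a non-digit (lazy); then one or more of a non-whitespace character, then a word character, then the literal 'bn' (captured).
The `?` after the quantifier makes it lazy — it takes as little as possible before letting the rest of the pattern try.
Matches: at [5:17] match 'Xx646ulh88bn', group 1 = 'h88bn'.
`findall` collects group 1 from the one match (1 total).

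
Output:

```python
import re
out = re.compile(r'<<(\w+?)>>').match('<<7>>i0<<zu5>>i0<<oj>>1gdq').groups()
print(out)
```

`re.match` only tries the pattern at the start of the string.
The match spans [0:5] → '<<7>>'.
Captured: group 1 = '7'.

('7',)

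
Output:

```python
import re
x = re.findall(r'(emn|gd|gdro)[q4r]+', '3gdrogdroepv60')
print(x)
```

['gd', 'gd']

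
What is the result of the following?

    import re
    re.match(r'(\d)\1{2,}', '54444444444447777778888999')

`\1` has to match the exact text group 1 already captured.
`re.match` only tries the pattern at the start of the string.
Here position 0 doesn't satisfy it, so the call returns None.

None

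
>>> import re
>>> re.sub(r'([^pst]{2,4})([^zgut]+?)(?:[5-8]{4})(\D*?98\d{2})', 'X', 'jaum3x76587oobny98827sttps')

This matches 2 to 4 of any character except [pst] (captured); then one or more of any character except [zgut] (lazy) (captured); then exactly 4 of a character in [5-8] (non-capturing group); then zero or more of a non-digit (lazy), then the literal '98', then exactly 2 of a digit (captured).
Each match is replaced by 'X'.

'X7sttps'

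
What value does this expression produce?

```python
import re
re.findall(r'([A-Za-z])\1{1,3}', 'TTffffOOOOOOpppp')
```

After group 1 captures some text, `\1` only succeeds where that same text appears again.
With a single group, `findall` returns only what that group captured — 5 items.

['T', 'f', 'O', 'O', 'p']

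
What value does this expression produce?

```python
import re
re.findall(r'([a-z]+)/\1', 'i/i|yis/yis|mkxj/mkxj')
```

The backreference `\1` re-matches whatever the first group consumed, character for character.
One capturing group, so `findall` returns just the captured substring from each match — 3 in all.

['i', 'yis', 'mkxj']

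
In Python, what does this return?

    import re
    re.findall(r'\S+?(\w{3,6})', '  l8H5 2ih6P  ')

This matches one or more of a non-whitespace character (lazy); then 3 to 6 of a word character (captured).
With the lazy modifier that quantifier settles for the fewest repetitions that let the rest of the pattern succeed (the atoms after it are unaffected and can still be greedy).
Walking the string: at [2:6] match 'l8H5', group 1 = '8H5'; at [7:12] match '2ih6P', group 1 = 'ih6P'.
With a single group, `findall` returns only what that group captured — 2 items.

['8H5', 'ih6P']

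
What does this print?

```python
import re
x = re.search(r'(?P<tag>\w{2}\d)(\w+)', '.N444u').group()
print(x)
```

N444u

Pattern: exactly 2 of a word character, then a digit (captured as 'tag'); then one or more of a word character (captured).
The match spans [1:6] → 'N444u'.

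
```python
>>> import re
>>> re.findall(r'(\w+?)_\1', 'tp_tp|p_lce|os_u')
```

['tp']

`\1` is not a pattern — it's the concrete string captured by group 1, re-applied verbatim.
Matches: at [0:5] match 'tp_tp', group 1 = 'tp'.
`findall` collects group 1 from the one match (1 total).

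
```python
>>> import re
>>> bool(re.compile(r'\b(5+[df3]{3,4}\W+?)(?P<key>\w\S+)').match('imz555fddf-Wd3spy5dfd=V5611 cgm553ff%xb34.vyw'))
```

The pattern matches a word boundary (`\b`, zero-width); then one or more of the literal '5', then 3 to 4 of one of [df3], then one or more of a non-word character (lazy) (captured); then a word character, then one or more of a non-whitespace character (captured as 'key').
`match` is anchored at position 0; if the pattern doesn't fit there, it returns None.
Here position 0 doesn't satisfy it, so the call returns None, and `bool(None)` is False.

False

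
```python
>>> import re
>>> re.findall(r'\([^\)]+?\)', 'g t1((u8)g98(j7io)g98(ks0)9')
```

Matches: at [4:9] → '((u8)'; at [12:18] → '(j7io)'; at [21:26] → '(ks0)'.
No capturing groups, so `findall` returns the 3 full match strings.

['((u8)', '(j7io)', '(ks0)']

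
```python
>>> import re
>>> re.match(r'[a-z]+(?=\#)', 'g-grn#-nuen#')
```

None

Lookahead/lookbehind check context without consuming it, so the matched span excludes the asserted characters.
With `match`, the pattern is implicitly anchored at the beginning.
Here position 0 doesn't satisfy it, so the call returns None.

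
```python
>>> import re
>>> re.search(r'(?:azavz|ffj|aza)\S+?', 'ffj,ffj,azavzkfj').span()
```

(0, 4)

`re.search` scans for the first position where the pattern succeeds.
The match spans [0:4] → 'ffj,'.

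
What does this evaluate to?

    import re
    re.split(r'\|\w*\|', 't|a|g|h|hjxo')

['t', 'g', 'hjxo']

Matches to split on: at [1:4] → '|a|'; at [5:8] → '|h|'.
Splitting on the pattern gives 3 pieces.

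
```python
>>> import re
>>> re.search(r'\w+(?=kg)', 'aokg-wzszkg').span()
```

The positive lookaround only admits positions where the adjacent text matches; those characters stay outside the span.
`re.search` tries every starting position until one works.
The match spans [0:2] → 'ao'.

(0, 2)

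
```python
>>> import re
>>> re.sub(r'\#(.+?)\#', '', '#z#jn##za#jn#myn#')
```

Because the quantifier is non-greedy, it stops expanding at the earliest point where the rest of the pattern can succeed.
Matches: at [0:3] → '#z#'; at [5:10] → '##za#'; at [12:17] → '#myn#'.
Every occurrence is swapped for ''.

'jnjn'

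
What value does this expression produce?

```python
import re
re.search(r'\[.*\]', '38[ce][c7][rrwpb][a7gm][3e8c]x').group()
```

'[ce][c7][rrwpb][a7gm][3e8c]'

`search` walks the string left to right and returns the first match it finds.
The match spans [2:29] → '[ce][c7][rrwpb][a7gm][3e8c]'.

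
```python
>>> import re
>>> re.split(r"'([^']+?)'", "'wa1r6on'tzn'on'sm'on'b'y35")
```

Matches to split on: at [0:9] → "'wa1r6on'"; at [12:16] → "'on'"; at [18:22] → "'on'".
With a capturing group present, the delimiter's captured portion is kept in the result list.

['', 'wa1r6on', 'tzn', 'on', 'sm', 'on', "b'y35"]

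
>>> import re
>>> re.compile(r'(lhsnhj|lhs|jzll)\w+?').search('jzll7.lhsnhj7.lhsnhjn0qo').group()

'jzll7'

The match spans [0:5] → 'jzll7'.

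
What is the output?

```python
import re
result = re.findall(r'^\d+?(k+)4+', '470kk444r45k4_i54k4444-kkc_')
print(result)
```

Because there's exactly one group, `findall` drops the full match and keeps group 1 from the one hit.

['kk']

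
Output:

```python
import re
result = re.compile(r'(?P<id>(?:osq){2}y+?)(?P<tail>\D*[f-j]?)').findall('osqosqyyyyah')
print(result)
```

[('osqosqy', 'yyyah')]

The `?` after the quantifier makes it lazy — it takes as little as possible before letting the rest of the pattern try.
Multiple groups make `findall` return tuples — one 2-tuple for the one match.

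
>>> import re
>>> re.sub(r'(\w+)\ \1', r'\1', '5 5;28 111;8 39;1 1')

After group 1 captures some text, `\1` only succeeds where that same text appears again.
The replacement refers to a captured group, so each match is rewritten using its own captured text.

'5;28 111;8 39;1'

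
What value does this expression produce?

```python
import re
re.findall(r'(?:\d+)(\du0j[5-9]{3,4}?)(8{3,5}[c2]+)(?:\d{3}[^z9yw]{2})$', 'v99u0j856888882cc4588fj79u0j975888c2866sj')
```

[('9u0j975', '888c2')]

Multiple groups make `findall` return tuples — one 2-tuple for the one match.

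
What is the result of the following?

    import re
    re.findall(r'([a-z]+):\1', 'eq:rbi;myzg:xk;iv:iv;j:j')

['iv', 'j']

The backreference `\1` re-matches whatever the first group consumed, character for character.
Scanning left to right: at [15:20] match 'iv:iv', group 1 = 'iv'; at [21:24] match 'j:j', group 1 = 'j'.
With a single group, `findall` returns only what that group captured — 2 items.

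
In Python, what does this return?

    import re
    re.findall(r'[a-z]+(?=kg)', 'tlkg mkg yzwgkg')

Because the assertion is zero-width, the text it checks is not consumed and won't appear in the result.
Matches: at [0:2] → 'tl'; at [5:6] → 'm'; at [9:13] → 'yzwg'.
With no groups in the pattern, `findall` gives back each whole match — 3 here.

['tl', 'm', 'yzwg']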